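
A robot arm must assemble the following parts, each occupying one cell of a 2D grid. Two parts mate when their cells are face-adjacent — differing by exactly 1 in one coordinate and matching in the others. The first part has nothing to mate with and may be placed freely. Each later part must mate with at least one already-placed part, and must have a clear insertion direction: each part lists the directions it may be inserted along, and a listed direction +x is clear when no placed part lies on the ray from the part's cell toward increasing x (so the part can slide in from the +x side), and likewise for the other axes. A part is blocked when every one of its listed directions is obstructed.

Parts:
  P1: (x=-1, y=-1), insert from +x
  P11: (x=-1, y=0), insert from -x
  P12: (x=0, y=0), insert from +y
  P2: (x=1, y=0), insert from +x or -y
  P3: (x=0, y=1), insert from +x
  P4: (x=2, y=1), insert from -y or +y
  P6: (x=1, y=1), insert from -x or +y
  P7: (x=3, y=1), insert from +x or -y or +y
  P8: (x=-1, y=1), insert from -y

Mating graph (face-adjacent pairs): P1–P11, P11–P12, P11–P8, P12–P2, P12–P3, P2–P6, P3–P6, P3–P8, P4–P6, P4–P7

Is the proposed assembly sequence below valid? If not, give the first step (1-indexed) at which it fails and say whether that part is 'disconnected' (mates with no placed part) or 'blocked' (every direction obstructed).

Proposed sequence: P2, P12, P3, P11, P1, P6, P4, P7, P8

1. P2@(1, 0) [+x clear] — {P2}
2. P12@(0, 0) [+y clear] — {P12, P2}
3. P3@(0, 1) [+x clear] — {P12, P2, P3}
4. P11@(-1, 0) [-x clear] — {P11, P12, P2, P3}
5. P1@(-1, -1) [+x clear] — {P1, P11, P12, P2, P3}
6. P6@(1, 1) [+y clear] — {P1, P11, P12, P2, P3, P6}
7. P4@(2, 1) [-y clear] — {P1, P11, P12, P2, P3, P4, P6}
8. P7@(3, 1) [+x clear] — {P1, P11, P12, P2, P3, P4, P6, P7}
9. P8@(-1, 1) — -y all obstructed ⇒ blocked

Invalid at step 9 (blocked)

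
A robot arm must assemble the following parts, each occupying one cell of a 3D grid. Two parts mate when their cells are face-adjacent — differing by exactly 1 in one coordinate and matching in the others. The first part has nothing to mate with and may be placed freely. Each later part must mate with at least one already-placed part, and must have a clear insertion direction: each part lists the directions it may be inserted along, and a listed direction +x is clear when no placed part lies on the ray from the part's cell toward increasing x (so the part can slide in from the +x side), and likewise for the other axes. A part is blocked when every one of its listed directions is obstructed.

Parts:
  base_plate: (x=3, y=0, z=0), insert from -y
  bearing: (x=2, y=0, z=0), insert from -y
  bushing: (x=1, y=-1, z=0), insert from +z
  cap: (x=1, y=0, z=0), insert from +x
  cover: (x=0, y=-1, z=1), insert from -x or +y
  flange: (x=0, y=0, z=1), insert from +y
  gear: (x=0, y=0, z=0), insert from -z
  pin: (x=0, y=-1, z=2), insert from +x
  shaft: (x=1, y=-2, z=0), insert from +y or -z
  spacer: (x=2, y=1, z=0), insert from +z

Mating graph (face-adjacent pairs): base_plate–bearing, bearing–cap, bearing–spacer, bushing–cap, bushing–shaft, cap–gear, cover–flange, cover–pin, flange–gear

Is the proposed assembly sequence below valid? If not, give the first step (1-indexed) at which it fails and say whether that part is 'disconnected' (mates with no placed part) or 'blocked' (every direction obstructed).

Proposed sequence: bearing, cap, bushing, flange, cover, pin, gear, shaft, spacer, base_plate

1. bearing@(2, 0, 0) [-y clear] — {bearing}
2. cap@(1, 0, 0) — +x all obstructed ⇒ blocked

Invalid at step 2 (blocked)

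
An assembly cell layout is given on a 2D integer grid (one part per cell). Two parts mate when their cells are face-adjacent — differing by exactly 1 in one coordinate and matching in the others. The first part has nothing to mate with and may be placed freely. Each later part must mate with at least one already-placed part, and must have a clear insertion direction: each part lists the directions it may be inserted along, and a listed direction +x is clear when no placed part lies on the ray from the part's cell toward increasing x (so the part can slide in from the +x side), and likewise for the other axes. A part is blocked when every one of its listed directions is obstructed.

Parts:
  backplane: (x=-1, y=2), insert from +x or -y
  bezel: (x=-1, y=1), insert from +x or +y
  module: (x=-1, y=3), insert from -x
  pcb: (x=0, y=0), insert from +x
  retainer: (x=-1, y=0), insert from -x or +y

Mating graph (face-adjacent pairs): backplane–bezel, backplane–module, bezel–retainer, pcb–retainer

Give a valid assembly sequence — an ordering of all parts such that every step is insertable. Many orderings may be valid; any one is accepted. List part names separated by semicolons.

backplane; bezel; retainer; pcb; module

1. backplane@(-1, 2) [+x clear] — {backplane}
2. bezel@(-1, 1) [+x clear] — {backplane, bezel}
3. retainer@(-1, 0) [-x clear] — {backplane, bezel, retainer}
4. pcb@(0, 0) [+x clear] — {backplane, bezel, pcb, retainer}
5. module@(-1, 3) [-x clear] — {backplane, bezel, module, pcb, retainer}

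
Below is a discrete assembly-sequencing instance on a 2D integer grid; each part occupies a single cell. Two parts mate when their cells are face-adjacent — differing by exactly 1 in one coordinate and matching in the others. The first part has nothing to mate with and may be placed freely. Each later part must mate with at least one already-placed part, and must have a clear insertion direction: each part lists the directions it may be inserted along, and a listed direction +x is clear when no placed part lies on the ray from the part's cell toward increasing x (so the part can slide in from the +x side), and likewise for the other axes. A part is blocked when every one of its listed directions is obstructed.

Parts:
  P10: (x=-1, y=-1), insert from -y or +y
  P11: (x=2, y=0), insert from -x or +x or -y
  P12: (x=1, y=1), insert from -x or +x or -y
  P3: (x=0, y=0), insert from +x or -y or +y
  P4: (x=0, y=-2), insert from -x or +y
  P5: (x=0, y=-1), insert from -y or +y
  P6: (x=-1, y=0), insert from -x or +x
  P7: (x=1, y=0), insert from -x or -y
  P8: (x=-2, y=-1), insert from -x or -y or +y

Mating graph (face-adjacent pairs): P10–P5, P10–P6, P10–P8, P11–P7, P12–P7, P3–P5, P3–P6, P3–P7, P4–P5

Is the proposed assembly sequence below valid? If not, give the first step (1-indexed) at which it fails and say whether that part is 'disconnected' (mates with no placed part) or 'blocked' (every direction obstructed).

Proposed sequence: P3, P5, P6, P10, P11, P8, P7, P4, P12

1. P3@(0, 0) [+x clear] — {P3}
2. P5@(0, -1) [-y clear] — {P3, P5}
3. P6@(-1, 0) [-x clear] — {P3, P5, P6}
4. P10@(-1, -1) [-y clear] — {P10, P3, P5, P6}
5. P11@(2, 0) — no placed neighbour ⇒ disconnected

Invalid at step 5 (disconnected)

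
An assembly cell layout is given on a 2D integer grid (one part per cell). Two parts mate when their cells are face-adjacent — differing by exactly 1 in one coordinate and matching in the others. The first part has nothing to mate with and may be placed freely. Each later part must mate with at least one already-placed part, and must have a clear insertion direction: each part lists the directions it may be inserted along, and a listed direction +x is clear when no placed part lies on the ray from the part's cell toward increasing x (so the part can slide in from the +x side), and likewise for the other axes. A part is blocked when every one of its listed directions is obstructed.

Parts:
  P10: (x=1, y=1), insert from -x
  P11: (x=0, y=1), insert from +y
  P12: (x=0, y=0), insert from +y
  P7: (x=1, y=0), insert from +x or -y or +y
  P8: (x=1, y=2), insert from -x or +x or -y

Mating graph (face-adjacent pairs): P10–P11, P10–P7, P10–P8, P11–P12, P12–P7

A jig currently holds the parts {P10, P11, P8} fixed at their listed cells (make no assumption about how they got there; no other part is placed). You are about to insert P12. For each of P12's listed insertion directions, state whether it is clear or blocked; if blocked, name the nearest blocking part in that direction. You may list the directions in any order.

+y: nearest on ray is P11@(0, 1) ⇒ blocked

+y: blocked by P11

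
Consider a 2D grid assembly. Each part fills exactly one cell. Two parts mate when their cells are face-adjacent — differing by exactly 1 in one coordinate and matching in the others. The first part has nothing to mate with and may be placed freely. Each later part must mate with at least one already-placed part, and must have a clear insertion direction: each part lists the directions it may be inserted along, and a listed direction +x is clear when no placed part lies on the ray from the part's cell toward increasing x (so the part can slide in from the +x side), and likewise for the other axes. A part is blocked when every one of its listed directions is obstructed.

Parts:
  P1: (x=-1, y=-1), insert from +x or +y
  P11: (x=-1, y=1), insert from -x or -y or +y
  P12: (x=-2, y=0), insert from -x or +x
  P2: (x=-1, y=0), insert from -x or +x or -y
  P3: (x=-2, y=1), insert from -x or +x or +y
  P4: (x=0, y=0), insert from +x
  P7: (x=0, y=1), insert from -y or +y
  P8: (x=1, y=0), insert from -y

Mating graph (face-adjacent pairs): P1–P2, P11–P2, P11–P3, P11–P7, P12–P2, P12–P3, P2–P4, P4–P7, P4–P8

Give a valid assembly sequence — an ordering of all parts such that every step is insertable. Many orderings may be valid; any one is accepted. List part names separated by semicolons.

P11; P3; P7; P4; P8; P12; P2; P1

1. P11@(-1, 1) [-x clear] — {P11}
2. P3@(-2, 1) [-x clear] — {P11, P3}
3. P7@(0, 1) [-y clear] — {P11, P3, P7}
4. P4@(0, 0) [+x clear] — {P11, P3, P4, P7}
5. P8@(1, 0) [-y clear] — {P11, P3, P4, P7, P8}
6. P12@(-2, 0) [-x clear] — {P11, P12, P3, P4, P7, P8}
7. P2@(-1, 0) [-y clear] — {P11, P12, P2, P3, P4, P7, P8}
8. P1@(-1, -1) [+x clear] — {P1, P11, P12, P2, P3, P4, P7, P8}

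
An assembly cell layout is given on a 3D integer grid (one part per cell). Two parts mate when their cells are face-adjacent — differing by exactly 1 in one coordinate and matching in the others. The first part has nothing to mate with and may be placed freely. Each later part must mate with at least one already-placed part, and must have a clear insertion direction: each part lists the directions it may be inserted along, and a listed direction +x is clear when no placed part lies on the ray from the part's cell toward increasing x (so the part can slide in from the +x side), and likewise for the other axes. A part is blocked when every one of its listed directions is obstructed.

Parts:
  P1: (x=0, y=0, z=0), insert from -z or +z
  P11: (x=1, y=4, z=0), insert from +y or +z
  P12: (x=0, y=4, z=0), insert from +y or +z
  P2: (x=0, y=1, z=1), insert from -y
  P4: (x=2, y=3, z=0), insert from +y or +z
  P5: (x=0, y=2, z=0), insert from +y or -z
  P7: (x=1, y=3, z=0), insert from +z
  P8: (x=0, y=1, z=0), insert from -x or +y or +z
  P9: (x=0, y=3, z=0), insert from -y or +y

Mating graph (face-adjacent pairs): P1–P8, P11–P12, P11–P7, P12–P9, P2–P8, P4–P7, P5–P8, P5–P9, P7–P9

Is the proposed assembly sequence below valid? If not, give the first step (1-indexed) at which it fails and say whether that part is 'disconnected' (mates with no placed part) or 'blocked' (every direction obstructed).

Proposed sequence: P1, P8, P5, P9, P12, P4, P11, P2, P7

1. P1@(0, 0, 0) [-z clear] — {P1}
2. P8@(0, 1, 0) [-x clear] — {P1, P8}
3. P5@(0, 2, 0) [+y clear] — {P1, P5, P8}
4. P9@(0, 3, 0) [+y clear] — {P1, P5, P8, P9}
5. P12@(0, 4, 0) [+y clear] — {P1, P12, P5, P8, P9}
6. P4@(2, 3, 0) — no placed neighbour ⇒ disconnected

Invalid at step 6 (disconnected)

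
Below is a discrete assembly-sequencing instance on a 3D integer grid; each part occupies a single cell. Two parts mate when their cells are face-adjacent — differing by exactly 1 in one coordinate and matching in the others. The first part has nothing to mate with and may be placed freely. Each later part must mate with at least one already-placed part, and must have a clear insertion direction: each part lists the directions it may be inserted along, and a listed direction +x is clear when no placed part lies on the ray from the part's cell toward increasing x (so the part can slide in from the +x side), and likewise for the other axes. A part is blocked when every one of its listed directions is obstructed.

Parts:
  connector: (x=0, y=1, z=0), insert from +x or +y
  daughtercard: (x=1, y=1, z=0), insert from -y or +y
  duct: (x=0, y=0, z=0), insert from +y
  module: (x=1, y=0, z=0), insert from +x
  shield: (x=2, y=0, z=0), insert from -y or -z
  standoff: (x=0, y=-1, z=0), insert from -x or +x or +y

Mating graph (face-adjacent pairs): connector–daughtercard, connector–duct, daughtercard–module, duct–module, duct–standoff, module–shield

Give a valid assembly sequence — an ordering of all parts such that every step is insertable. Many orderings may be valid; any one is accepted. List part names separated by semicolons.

duct; standoff; connector; daughtercard; module; shield

1. duct@(0, 0, 0) [+y clear] — {duct}
2. standoff@(0, -1, 0) [-x clear] — {duct, standoff}
3. connector@(0, 1, 0) [+x clear] — {connector, duct, standoff}
4. daughtercard@(1, 1, 0) [-y clear] — {connector, daughtercard, duct, standoff}
5. module@(1, 0, 0) [+x clear] — {connector, daughtercard, duct, module, standoff}
6. shield@(2, 0, 0) [-y clear] — {connector, daughtercard, duct, module, shield, standoff}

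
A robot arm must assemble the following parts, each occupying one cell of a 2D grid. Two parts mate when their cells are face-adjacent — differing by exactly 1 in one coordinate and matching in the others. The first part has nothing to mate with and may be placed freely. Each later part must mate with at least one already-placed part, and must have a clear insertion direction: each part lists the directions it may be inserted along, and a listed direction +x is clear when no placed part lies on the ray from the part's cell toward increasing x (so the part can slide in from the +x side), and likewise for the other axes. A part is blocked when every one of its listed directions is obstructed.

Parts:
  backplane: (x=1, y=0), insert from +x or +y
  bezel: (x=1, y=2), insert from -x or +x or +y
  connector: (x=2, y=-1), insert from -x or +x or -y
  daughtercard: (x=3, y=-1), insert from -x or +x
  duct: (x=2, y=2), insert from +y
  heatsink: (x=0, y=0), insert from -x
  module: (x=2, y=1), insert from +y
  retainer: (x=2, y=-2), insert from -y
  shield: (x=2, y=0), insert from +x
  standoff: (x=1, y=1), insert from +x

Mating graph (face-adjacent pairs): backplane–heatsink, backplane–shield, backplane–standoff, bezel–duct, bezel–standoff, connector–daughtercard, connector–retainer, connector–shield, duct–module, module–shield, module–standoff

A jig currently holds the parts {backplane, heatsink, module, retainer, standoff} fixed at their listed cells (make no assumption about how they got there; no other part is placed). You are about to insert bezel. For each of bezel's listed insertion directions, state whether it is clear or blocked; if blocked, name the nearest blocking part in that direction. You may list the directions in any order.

+x: clear; +y: clear; -x: clear

-x: ray from bezel(1, 2) has no placed part ⇒ clear
+x: ray from bezel(1, 2) has no placed part ⇒ clear
+y: ray from bezel(1, 2) has no placed part ⇒ clear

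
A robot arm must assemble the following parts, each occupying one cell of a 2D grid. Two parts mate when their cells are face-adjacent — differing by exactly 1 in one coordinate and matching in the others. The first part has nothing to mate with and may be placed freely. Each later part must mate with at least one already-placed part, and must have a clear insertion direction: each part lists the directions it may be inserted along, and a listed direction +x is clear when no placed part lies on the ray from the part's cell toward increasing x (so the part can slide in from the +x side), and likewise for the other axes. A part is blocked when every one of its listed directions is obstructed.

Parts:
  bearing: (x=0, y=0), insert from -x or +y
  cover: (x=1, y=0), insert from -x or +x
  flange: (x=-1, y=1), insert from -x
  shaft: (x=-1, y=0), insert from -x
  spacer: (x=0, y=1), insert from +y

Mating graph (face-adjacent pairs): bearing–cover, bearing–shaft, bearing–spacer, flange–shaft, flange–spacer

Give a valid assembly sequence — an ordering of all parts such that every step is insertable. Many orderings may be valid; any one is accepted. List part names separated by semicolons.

bearing; spacer; shaft; flange; cover

1. bearing@(0, 0) [-x clear] — {bearing}
2. spacer@(0, 1) [+y clear] — {bearing, spacer}
3. shaft@(-1, 0) [-x clear] — {bearing, shaft, spacer}
4. flange@(-1, 1) [-x clear] — {bearing, flange, shaft, spacer}
5. cover@(1, 0) [+x clear] — {bearing, cover, flange, shaft, spacer}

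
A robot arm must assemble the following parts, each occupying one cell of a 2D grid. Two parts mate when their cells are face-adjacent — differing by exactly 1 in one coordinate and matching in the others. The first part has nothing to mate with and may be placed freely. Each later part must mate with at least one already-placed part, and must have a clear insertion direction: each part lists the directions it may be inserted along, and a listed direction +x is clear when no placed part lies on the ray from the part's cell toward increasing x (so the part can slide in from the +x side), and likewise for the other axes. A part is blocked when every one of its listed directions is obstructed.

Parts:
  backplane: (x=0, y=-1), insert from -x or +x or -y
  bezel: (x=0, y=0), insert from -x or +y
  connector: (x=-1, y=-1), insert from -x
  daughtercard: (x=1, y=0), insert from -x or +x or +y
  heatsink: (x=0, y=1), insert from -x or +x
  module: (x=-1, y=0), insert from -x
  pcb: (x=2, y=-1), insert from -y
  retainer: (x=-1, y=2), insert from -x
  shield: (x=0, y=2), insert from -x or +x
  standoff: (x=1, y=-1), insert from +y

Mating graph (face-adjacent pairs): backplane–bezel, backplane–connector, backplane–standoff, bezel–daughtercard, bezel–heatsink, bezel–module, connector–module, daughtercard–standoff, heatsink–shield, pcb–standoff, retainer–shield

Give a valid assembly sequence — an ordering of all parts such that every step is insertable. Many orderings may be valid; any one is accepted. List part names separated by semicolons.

heatsink; shield; retainer; bezel; backplane; standoff; connector; pcb; daughtercard; module

1. heatsink@(0, 1) [-x clear] — {heatsink}
2. shield@(0, 2) [-x clear] — {heatsink, shield}
3. retainer@(-1, 2) [-x clear] — {heatsink, retainer, shield}
4. bezel@(0, 0) [-x clear] — {bezel, heatsink, retainer, shield}
5. backplane@(0, -1) [-x clear] — {backplane, bezel, heatsink, retainer, shield}
6. standoff@(1, -1) [+y clear] — {backplane, bezel, heatsink, retainer, shield, standoff}
7. connector@(-1, -1) [-x clear] — {backplane, bezel, connector, heatsink, retainer, shield, standoff}
8. pcb@(2, -1) [-y clear] — {backplane, bezel, connector, heatsink, pcb, retainer, shield, standoff}
9. daughtercard@(1, 0) [+x clear] — {backplane, bezel, connector, daughtercard, heatsink, pcb, retainer, shield, standoff}
10. module@(-1, 0) [-x clear] — {backplane, bezel, connector, daughtercard, heatsink, module, pcb, retainer, shield, standoff}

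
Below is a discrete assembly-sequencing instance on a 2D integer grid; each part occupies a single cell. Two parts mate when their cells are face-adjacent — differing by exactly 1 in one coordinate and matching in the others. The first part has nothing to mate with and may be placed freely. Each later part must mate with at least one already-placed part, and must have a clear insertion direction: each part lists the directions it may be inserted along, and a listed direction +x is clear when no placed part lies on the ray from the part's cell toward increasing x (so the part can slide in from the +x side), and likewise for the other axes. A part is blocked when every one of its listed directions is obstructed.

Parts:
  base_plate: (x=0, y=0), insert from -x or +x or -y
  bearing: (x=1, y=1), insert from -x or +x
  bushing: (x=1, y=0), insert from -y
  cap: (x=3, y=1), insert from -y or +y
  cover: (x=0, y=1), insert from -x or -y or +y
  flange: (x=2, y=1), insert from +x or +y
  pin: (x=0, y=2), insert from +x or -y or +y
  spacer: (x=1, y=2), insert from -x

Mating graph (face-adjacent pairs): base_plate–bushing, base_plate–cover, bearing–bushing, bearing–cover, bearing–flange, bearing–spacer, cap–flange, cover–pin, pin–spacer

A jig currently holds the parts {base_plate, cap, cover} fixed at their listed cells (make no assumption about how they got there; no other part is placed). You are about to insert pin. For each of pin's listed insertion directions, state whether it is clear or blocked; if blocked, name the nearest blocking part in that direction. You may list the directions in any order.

+x: ray from pin(0, 2) has no placed part ⇒ clear
-y: nearest on ray is cover@(0, 1) ⇒ blocked
+y: ray from pin(0, 2) has no placed part ⇒ clear

+x: clear; +y: clear; -y: blocked by cover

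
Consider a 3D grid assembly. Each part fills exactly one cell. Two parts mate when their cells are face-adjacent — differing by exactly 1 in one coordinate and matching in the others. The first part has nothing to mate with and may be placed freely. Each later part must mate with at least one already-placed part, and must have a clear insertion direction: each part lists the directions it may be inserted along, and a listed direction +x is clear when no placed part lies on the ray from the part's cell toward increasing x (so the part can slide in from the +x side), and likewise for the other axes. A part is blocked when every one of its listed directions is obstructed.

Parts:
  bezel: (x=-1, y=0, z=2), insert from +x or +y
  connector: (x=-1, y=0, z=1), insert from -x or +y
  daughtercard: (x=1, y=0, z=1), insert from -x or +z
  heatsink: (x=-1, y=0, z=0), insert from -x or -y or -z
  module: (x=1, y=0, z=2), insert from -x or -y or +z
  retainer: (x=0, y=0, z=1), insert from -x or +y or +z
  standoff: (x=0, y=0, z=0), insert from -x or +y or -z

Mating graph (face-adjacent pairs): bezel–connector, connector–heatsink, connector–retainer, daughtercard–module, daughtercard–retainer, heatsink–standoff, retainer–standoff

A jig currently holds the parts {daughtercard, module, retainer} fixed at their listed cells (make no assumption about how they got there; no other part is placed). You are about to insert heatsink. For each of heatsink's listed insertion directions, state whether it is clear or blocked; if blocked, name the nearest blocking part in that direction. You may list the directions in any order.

-x: clear; -y: clear; -z: clear

-x: ray from heatsink(-1, 0, 0) has no placed part ⇒ clear
-y: ray from heatsink(-1, 0, 0) has no placed part ⇒ clear
-z: ray from heatsink(-1, 0, 0) has no placed part ⇒ clear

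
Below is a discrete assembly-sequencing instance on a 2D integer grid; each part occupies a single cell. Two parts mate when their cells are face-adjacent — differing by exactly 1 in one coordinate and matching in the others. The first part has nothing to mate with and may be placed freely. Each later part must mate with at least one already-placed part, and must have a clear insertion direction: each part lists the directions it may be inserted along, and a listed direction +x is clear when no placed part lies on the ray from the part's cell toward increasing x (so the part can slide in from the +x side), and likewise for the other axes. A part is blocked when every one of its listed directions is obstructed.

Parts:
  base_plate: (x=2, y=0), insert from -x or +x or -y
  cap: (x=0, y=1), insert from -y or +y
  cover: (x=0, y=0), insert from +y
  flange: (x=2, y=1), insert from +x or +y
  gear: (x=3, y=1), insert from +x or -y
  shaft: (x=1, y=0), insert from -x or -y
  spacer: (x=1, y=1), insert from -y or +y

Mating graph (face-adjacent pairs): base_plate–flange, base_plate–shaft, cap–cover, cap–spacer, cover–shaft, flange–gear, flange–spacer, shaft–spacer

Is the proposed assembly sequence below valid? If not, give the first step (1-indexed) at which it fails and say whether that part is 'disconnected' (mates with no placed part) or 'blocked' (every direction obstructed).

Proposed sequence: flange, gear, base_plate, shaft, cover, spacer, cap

Valid

1. flange@(2, 1) [+x clear] — {flange}
2. gear@(3, 1) [+x clear] — {flange, gear}
3. base_plate@(2, 0) [-x clear] — {base_plate, flange, gear}
4. shaft@(1, 0) [-x clear] — {base_plate, flange, gear, shaft}
5. cover@(0, 0) [+y clear] — {base_plate, cover, flange, gear, shaft}
6. spacer@(1, 1) [+y clear] — {base_plate, cover, flange, gear, shaft, spacer}
7. cap@(0, 1) [+y clear] — {base_plate, cap, cover, flange, gear, shaft, spacer}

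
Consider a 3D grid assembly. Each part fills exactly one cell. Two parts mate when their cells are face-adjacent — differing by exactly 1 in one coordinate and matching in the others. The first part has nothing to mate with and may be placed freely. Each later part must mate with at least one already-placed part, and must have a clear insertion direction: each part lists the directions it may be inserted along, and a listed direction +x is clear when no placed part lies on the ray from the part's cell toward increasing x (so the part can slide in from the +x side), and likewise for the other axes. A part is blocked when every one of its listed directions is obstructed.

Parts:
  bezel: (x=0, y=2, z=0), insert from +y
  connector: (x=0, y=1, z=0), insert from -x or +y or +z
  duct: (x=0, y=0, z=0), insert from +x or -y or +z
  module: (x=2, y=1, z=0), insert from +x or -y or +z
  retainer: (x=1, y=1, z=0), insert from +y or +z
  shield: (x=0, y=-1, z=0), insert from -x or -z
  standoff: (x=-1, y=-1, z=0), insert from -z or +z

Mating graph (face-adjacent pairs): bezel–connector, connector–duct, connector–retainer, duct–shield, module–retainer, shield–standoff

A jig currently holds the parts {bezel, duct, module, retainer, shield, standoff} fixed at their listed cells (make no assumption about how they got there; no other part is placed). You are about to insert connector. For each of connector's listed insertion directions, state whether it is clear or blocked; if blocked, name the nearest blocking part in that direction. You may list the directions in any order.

-x: ray from connector(0, 1, 0) has no placed part ⇒ clear
+y: nearest on ray is bezel@(0, 2, 0) ⇒ blocked
+z: ray from connector(0, 1, 0) has no placed part ⇒ clear

+y: blocked by bezel; +z: clear; -x: clear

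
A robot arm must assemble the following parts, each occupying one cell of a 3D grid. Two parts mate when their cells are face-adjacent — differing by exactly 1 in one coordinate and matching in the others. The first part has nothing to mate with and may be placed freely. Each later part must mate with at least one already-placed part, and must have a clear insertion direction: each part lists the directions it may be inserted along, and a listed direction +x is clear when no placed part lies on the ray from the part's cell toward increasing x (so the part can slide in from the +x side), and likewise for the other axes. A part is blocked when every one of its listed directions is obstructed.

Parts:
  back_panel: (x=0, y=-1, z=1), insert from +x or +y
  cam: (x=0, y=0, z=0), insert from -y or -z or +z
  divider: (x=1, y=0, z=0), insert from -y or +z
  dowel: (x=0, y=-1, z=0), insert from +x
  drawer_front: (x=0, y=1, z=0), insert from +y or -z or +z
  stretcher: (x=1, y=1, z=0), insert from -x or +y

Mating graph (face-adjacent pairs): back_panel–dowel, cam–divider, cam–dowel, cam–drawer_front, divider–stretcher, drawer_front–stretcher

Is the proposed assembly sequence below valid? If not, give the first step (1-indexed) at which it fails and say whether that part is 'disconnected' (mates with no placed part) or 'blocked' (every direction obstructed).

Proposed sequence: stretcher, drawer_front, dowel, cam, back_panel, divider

1. stretcher@(1, 1, 0) [-x clear] — {stretcher}
2. drawer_front@(0, 1, 0) [+y clear] — {drawer_front, stretcher}
3. dowel@(0, -1, 0) — no placed neighbour ⇒ disconnected

Invalid at step 3 (disconnected)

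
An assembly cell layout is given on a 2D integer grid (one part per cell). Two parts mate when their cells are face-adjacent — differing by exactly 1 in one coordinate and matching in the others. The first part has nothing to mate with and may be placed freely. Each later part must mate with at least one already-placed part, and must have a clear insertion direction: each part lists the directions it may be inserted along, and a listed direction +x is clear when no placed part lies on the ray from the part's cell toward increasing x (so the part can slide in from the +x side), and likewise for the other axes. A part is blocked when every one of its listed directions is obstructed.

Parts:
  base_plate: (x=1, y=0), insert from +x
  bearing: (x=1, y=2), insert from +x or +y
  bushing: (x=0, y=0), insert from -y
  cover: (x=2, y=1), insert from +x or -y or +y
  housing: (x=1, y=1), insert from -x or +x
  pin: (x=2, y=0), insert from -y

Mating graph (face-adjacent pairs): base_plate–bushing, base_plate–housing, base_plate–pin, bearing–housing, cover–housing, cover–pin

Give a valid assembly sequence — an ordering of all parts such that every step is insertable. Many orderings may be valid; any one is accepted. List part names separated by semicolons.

1. bushing@(0, 0) [-y clear] — {bushing}
2. base_plate@(1, 0) [+x clear] — {base_plate, bushing}
3. pin@(2, 0) [-y clear] — {base_plate, bushing, pin}
4. housing@(1, 1) [-x clear] — {base_plate, bushing, housing, pin}
5. bearing@(1, 2) [+x clear] — {base_plate, bearing, bushing, housing, pin}
6. cover@(2, 1) [+x clear] — {base_plate, bearing, bushing, cover, housing, pin}

bushing; base_plate; pin; housing; bearing; cover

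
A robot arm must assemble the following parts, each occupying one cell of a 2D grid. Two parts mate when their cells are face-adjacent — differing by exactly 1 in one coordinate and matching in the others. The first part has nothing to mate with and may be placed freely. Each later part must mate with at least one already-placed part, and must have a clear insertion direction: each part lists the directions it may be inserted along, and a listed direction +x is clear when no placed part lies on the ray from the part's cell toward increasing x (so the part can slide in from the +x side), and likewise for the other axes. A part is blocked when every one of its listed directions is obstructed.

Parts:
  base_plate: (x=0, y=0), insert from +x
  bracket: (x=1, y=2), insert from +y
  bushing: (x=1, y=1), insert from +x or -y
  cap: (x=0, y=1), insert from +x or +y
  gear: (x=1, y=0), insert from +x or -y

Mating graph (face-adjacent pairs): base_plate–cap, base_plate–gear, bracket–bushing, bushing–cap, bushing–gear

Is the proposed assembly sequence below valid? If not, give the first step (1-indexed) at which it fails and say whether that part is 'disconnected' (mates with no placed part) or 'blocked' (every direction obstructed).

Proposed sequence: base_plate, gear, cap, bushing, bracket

Valid

1. base_plate@(0, 0) [+x clear] — {base_plate}
2. gear@(1, 0) [+x clear] — {base_plate, gear}
3. cap@(0, 1) [+x clear] — {base_plate, cap, gear}
4. bushing@(1, 1) [+x clear] — {base_plate, bushing, cap, gear}
5. bracket@(1, 2) [+y clear] — {base_plate, bracket, bushing, cap, gear}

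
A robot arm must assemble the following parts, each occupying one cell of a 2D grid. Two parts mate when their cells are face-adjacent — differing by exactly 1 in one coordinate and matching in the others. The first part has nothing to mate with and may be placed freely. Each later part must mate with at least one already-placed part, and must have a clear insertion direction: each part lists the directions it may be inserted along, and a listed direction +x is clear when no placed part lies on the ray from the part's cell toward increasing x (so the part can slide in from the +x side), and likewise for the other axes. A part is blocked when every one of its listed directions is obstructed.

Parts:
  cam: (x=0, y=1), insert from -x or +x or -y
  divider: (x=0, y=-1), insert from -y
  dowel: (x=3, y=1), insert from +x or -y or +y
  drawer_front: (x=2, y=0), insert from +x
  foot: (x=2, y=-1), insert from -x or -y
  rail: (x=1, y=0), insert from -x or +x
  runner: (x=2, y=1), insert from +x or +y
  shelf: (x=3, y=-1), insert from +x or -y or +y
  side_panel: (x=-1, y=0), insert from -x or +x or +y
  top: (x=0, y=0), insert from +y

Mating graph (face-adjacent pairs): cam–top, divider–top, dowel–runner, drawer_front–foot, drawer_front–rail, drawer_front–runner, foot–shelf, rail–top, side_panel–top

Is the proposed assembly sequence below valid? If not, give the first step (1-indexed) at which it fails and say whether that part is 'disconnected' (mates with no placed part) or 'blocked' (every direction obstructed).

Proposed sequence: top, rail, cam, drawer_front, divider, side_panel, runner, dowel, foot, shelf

1. top@(0, 0) [+y clear] — {top}
2. rail@(1, 0) [+x clear] — {rail, top}
3. cam@(0, 1) [-x clear] — {cam, rail, top}
4. drawer_front@(2, 0) [+x clear] — {cam, drawer_front, rail, top}
5. divider@(0, -1) [-y clear] — {cam, divider, drawer_front, rail, top}
6. side_panel@(-1, 0) [-x clear] — {cam, divider, drawer_front, rail, side_panel, top}
7. runner@(2, 1) [+x clear] — {cam, divider, drawer_front, rail, runner, side_panel, top}
8. dowel@(3, 1) [+x clear] — {cam, divider, dowel, drawer_front, rail, runner, side_panel, top}
9. foot@(2, -1) [-y clear] — {cam, divider, dowel, drawer_front, foot, rail, runner, side_panel, top}
10. shelf@(3, -1) [+x clear] — {cam, divider, dowel, drawer_front, foot, rail, runner, shelf, side_panel, top}

Valid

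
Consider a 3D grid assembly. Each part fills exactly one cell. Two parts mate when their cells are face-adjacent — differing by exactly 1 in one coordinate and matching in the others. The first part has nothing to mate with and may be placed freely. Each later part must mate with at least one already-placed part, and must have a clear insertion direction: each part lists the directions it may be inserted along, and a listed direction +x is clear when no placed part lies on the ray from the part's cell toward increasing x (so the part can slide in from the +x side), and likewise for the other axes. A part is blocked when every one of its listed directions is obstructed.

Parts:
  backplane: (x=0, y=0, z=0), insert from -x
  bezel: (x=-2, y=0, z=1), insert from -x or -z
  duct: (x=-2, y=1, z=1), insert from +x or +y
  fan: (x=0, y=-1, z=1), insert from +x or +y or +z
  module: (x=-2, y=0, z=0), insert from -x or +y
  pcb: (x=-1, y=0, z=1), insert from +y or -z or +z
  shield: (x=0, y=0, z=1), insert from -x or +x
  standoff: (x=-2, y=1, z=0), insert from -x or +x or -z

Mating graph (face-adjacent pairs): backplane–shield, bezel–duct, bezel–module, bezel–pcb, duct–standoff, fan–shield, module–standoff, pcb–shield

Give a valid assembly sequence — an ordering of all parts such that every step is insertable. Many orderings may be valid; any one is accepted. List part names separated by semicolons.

standoff; duct; bezel; pcb; shield; backplane; fan; module

1. standoff@(-2, 1, 0) [-x clear] — {standoff}
2. duct@(-2, 1, 1) [+x clear] — {duct, standoff}
3. bezel@(-2, 0, 1) [-x clear] — {bezel, duct, standoff}
4. pcb@(-1, 0, 1) [+y clear] — {bezel, duct, pcb, standoff}
5. shield@(0, 0, 1) [+x clear] — {bezel, duct, pcb, shield, standoff}
6. backplane@(0, 0, 0) [-x clear] — {backplane, bezel, duct, pcb, shield, standoff}
7. fan@(0, -1, 1) [+x clear] — {backplane, bezel, duct, fan, pcb, shield, standoff}
8. module@(-2, 0, 0) [-x clear] — {backplane, bezel, duct, fan, module, pcb, shield, standoff}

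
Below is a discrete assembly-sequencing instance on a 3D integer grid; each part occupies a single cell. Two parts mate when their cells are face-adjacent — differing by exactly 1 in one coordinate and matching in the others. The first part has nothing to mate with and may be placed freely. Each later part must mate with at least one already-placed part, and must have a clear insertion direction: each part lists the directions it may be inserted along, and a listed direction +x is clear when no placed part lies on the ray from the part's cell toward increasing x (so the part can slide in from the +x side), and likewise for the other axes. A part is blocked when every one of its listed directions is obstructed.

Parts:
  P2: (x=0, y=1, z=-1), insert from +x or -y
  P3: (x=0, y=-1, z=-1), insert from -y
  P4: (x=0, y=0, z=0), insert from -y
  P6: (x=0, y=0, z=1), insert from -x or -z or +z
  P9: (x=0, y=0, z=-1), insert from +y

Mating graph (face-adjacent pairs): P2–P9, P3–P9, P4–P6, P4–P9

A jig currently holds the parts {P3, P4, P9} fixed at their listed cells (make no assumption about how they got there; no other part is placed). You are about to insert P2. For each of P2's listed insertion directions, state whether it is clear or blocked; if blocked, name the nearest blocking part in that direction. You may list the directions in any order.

+x: ray from P2(0, 1, -1) has no placed part ⇒ clear
-y: nearest on ray is P9@(0, 0, -1) ⇒ blocked

+x: clear; -y: blocked by P9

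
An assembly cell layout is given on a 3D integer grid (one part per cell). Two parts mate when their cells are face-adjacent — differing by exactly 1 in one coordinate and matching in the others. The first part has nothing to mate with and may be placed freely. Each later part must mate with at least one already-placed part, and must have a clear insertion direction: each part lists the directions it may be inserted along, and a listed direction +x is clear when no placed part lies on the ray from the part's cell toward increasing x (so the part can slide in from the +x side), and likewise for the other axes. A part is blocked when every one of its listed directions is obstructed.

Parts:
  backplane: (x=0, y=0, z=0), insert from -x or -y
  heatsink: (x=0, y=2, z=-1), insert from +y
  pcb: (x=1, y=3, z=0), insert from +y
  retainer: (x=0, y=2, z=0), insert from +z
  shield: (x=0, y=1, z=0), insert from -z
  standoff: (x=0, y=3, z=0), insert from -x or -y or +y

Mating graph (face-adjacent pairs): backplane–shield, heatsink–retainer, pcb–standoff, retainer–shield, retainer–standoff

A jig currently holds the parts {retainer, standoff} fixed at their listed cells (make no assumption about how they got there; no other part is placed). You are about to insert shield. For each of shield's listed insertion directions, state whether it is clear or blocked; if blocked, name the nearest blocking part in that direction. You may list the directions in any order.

-z: clear

-z: ray from shield(0, 1, 0) has no placed part ⇒ clear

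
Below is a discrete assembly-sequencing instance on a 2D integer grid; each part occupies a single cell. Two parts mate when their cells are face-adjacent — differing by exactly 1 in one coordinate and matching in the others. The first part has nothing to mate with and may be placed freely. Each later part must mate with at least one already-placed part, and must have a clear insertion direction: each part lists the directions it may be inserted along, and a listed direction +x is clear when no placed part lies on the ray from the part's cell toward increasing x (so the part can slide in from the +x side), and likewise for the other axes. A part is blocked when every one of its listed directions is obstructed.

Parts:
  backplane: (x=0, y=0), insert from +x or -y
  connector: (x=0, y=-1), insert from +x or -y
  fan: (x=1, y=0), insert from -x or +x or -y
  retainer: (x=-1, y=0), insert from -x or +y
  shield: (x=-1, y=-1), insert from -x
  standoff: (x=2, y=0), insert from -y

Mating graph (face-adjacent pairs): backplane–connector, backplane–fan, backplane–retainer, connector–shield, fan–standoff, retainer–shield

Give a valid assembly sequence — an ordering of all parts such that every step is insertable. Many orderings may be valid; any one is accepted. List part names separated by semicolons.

retainer; shield; connector; backplane; fan; standoff

1. retainer@(-1, 0) [-x clear] — {retainer}
2. shield@(-1, -1) [-x clear] — {retainer, shield}
3. connector@(0, -1) [+x clear] — {connector, retainer, shield}
4. backplane@(0, 0) [+x clear] — {backplane, connector, retainer, shield}
5. fan@(1, 0) [+x clear] — {backplane, connector, fan, retainer, shield}
6. standoff@(2, 0) [-y clear] — {backplane, connector, fan, retainer, shield, standoff}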